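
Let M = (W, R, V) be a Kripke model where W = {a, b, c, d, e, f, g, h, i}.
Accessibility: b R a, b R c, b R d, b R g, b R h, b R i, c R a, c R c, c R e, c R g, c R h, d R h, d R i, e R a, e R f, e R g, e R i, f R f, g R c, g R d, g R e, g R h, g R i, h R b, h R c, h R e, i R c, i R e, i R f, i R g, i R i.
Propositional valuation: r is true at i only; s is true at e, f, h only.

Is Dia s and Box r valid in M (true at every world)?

Let φ = Dia s and Box r. Evaluate φ at each world:
  a (successors ∅): φ is false.
  b (successors {a, c, d, g, h, i}): φ is false.
  c (successors {a, c, e, g, h}): φ is false.
  d (successors {h, i}): φ is false.
  e (successors {a, f, g, i}): φ is false.
  f (successors {f}): φ is false.
  g (successors {c, d, e, h, i}): φ is false.
  h (successors {b, c, e}): φ is false.
  i (successors {c, e, f, g, i}): φ is false.
Detail at a (counterexample):
  At a: Dia s is false, Box r is true, so Dia s and Box r is false.
    At a: no accessible worlds, so Dia s is false.
    At a: no accessible worlds, so Box r holds vacuously.

No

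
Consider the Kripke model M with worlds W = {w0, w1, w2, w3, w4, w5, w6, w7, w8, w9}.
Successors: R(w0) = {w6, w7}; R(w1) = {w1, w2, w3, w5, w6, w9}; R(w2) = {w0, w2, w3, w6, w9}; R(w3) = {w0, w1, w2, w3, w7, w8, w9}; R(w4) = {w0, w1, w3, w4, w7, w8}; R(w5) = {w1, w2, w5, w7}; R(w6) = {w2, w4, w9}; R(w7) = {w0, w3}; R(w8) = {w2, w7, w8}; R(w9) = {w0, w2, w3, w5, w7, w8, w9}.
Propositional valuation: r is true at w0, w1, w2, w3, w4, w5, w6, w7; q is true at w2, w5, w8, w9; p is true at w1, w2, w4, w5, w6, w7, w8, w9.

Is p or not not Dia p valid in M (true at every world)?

Let φ = p or not not Dia p. Evaluate φ at each world:
  w0 (successors {w6, w7}): φ is true.
  w1 (successors {w1, w2, w3, w5, w6, w9}): φ is true.
  w2 (successors {w0, w2, w3, w6, w9}): φ is true.
  w3 (successors {w0, w1, w2, w3, w7, w8, w9}): φ is true.
  w4 (successors {w0, w1, w3, w4, w7, w8}): φ is true.
  w5 (successors {w1, w2, w5, w7}): φ is true.
  w6 (successors {w2, w4, w9}): φ is true.
  w7 (successors {w0, w3}): φ is true.
  w8 (successors {w2, w7, w8}): φ is true.
  w9 (successors {w0, w2, w3, w5, w7, w8, w9}): φ is true.
For instance, at w9:
  At w9: p is true, not not Dia p is true, so p or not not Dia p is true.
    At w9: not Dia p is false, so not not Dia p is true.
      At w9: Dia p is true, so not Dia p is false.

Yes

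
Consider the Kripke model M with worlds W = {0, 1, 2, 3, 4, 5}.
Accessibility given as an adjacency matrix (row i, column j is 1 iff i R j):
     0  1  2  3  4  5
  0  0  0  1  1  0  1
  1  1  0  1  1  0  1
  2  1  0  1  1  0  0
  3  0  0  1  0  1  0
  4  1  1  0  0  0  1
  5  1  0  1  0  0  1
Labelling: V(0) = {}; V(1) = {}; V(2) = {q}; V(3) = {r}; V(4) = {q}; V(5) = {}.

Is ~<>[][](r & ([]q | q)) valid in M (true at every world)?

Recall that []ψ holds at a world iff ψ holds at every accessible world, and <>ψ holds iff ψ holds at some accessible world.
Let φ = ~<>[][](r & ([]q | q)). Evaluate φ at each world:
  0 (successors {2, 3, 5}): φ is true.
  1 (successors {0, 2, 3, 5}): φ is true.
  2 (successors {0, 2, 3}): φ is true.
  3 (successors {2, 4}): φ is true.
  4 (successors {0, 1, 5}): φ is true.
  5 (successors {0, 2, 5}): φ is true.
For instance, at 4:
  At 4: <>[][](r & ([]q | q)) is false, so ~<>[][](r & ([]q | q)) is true.
    At 4: <>[][](r & ([]q | q)) requires [][](r & ([]q | q)) at some successor in {0, 1, 5}.
      At 0: [][](r & ([]q | q)) is false.
      At 1: [][](r & ([]q | q)) is false.
      At 5: [][](r & ([]q | q)) is false.
    So <>[][](r & ([]q | q)) is false at 4.

Yes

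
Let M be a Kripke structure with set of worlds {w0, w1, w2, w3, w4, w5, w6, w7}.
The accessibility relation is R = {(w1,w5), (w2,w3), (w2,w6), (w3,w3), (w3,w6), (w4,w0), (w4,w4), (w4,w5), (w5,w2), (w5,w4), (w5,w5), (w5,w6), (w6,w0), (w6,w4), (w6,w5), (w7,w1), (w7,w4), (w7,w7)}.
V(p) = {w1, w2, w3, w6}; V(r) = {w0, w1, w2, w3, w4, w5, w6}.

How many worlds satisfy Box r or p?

Let φ = Box r or p. Evaluate φ at each world:
  w0 (successors ∅): φ is true.
  w1 (successors {w5}): φ is true.
  w2 (successors {w3, w6}): φ is true.
  w3 (successors {w3, w6}): φ is true.
  w4 (successors {w0, w4, w5}): φ is true.
  w5 (successors {w2, w4, w5, w6}): φ is true.
  w6 (successors {w0, w4, w5}): φ is true.
  w7 (successors {w1, w4, w7}): φ is false.
For instance, at w3:
  At w3: Box r is true, p is true, so Box r or p is true.
    At w3: Box r requires r at every successor {w3, w6}.
      At w3: r is true.
      At w6: r is true.
    So Box r is true at w3.
Satisfying worlds: {w0, w1, w2, w3, w4, w5, w6}

7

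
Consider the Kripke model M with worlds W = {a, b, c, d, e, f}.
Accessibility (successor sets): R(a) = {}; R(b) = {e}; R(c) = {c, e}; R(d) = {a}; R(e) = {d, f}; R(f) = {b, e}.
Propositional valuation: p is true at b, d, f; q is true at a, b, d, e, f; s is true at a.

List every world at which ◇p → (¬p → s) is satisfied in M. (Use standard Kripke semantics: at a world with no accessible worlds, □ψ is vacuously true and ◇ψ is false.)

a, b, c, d, f

Let φ = ◇p → (¬p → s). Evaluate φ at each world:
  a (successors ∅): φ is true.
  b (successors {e}): φ is true.
  c (successors {c, e}): φ is true.
  d (successors {a}): φ is true.
  e (successors {d, f}): φ is false.
  f (successors {b, e}): φ is true.
For instance, at b:
  At b: ◇p is false, ¬p → s is true, so ◇p → (¬p → s) is true.
    At b: ◇p requires p at some successor in {e}.
      At e: p is false.
    So ◇p is false at b.
Satisfying worlds: {a, b, c, d, f}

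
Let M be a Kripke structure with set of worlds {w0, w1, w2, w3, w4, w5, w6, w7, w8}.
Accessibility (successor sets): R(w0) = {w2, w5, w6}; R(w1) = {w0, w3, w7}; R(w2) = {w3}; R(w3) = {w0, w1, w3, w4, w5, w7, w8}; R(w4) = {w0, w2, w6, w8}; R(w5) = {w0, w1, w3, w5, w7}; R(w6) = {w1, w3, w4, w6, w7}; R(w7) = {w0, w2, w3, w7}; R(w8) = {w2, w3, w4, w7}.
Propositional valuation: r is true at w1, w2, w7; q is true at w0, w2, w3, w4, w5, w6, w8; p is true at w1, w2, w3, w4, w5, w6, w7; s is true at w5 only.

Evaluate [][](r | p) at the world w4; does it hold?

At w4: [][](r | p) requires [](r | p) at every successor {w0, w2, w6, w8}.
  At w0: [](r | p) is true.
  At w2: [](r | p) is true.
  At w6: [](r | p) is true.
  At w8: [](r | p) is true.
So [][](r | p) is true at w4.

Yes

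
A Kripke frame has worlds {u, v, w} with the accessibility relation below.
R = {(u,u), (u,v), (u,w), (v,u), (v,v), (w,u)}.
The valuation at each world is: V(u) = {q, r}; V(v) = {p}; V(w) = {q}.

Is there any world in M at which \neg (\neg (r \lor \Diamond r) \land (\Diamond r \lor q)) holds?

Yes

Let φ = \neg (\neg (r \lor \Diamond r) \land (\Diamond r \lor q)). Evaluate φ at each world:
  u (successors {u, v, w}): φ is true.
  v (successors {u, v}): φ is true.
  w (successors {u}): φ is true.
Detail at u (witness):
  At u: \neg (r \lor \Diamond r) \land (\Diamond r \lor q) is false, so \neg (\neg (r \lor \Diamond r) \land (\Diamond r \lor q)) is true.
    At u: \neg (r \lor \Diamond r) is false, \Diamond r \lor q is true, so \neg (r \lor \Diamond r) \land (\Diamond r \lor q) is false.
      At u: r \lor \Diamond r is true, so \neg (r \lor \Diamond r) is false.
      At u: \Diamond r is true, q is true, so \Diamond r \lor q is true.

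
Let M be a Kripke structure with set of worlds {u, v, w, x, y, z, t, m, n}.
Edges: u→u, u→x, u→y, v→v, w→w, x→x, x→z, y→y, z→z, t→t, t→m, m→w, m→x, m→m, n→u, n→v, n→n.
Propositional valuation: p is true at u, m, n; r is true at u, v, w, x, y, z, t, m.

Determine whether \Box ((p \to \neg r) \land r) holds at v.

At v: \Box ((p \to \neg r) \land r) requires (p \to \neg r) \land r at every successor {v}.
  At v: (p \to \neg r) \land r is true.
So \Box ((p \to \neg r) \land r) is true at v.

Yes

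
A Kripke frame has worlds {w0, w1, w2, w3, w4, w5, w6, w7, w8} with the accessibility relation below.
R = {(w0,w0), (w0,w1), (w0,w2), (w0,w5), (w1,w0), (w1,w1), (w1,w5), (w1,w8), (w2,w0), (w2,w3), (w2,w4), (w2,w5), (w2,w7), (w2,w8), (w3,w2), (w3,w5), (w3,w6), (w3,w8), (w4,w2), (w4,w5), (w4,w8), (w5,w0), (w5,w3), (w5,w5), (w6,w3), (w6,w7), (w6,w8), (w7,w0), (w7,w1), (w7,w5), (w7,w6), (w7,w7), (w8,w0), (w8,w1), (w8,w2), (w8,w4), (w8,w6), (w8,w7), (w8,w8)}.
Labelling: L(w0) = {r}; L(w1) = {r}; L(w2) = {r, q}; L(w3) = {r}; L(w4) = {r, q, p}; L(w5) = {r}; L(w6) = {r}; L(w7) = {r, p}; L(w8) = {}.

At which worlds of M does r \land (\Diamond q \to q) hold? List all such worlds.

w1, w2, w4, w5, w6, w7

Recall that \Diamond ψ holds at a world iff ψ holds at some accessible world.
Let φ = r \land (\Diamond q \to q). Evaluate φ at each world:
  w0 (successors {w0, w1, w2, w5}): φ is false.
  w1 (successors {w0, w1, w5, w8}): φ is true.
  w2 (successors {w0, w3, w4, w5, w7, w8}): φ is true.
  w3 (successors {w2, w5, w6, w8}): φ is false.
  w4 (successors {w2, w5, w8}): φ is true.
  w5 (successors {w0, w3, w5}): φ is true.
  w6 (successors {w3, w7, w8}): φ is true.
  w7 (successors {w0, w1, w5, w6, w7}): φ is true.
  w8 (successors {w0, w1, w2, w4, w6, w7, w8}): φ is false.
For instance, at w5:
  At w5: r is true, \Diamond q \to q is true, so r \land (\Diamond q \to q) is true.
    At w5: \Diamond q is false, q is false, so \Diamond q \to q is true.
      At w5: \Diamond q requires q at some successor in {w0, w3, w5}.
        At w0: q is false.
        At w3: q is false.
        At w5: q is false.
      So \Diamond q is false at w5.
Satisfying worlds: {w1, w2, w4, w5, w6, w7}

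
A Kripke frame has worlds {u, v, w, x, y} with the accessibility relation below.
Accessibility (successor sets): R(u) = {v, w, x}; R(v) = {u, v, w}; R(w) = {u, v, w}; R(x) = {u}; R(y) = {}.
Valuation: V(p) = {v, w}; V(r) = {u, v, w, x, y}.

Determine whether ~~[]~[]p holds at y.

At y: ~[]~[]p is false, so ~~[]~[]p is true.
  At y: []~[]p is true, so ~[]~[]p is false.
    At y: no accessible worlds, so []~[]p holds vacuously.

Yes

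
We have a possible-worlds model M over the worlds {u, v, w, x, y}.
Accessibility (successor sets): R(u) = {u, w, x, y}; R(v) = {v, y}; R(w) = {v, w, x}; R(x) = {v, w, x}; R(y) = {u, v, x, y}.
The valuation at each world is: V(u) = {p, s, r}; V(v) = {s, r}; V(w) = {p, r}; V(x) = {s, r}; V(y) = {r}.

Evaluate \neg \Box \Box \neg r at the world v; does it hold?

Yes

Recall that \Box ψ holds at a world iff ψ holds at every accessible world, and \Diamond ψ holds iff ψ holds at some accessible world.
At v: \Box \Box \neg r is false, so \neg \Box \Box \neg r is true.
  At v: \Box \Box \neg r requires \Box \neg r at every successor {v, y}.
    \Box \neg r fails at v, so \Box \Box \neg r is false at v.
      At v: \Box \neg r requires \neg r at every successor {v, y}.
        \neg r fails at v, so \Box \neg r is false at v.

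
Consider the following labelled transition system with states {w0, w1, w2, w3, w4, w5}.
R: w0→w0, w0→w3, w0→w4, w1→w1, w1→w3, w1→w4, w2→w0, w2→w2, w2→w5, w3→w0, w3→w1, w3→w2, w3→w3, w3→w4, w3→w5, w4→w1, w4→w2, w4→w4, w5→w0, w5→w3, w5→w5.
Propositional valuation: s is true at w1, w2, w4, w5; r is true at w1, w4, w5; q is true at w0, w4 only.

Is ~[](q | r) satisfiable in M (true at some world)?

Recall that []ψ holds at a world iff ψ holds at every accessible world, and <>ψ holds iff ψ holds at some accessible world.
Let φ = ~[](q | r). Evaluate φ at each world:
  w0 (successors {w0, w3, w4}): φ is true.
  w1 (successors {w1, w3, w4}): φ is true.
  w2 (successors {w0, w2, w5}): φ is true.
  w3 (successors {w0, w1, w2, w3, w4, w5}): φ is true.
  w4 (successors {w1, w2, w4}): φ is true.
  w5 (successors {w0, w3, w5}): φ is true.
Detail at w0 (witness):
  At w0: [](q | r) is false, so ~[](q | r) is true.
    At w0: [](q | r) requires q | r at every successor {w0, w3, w4}.
      q | r fails at w3, so [](q | r) is false at w0.

Yes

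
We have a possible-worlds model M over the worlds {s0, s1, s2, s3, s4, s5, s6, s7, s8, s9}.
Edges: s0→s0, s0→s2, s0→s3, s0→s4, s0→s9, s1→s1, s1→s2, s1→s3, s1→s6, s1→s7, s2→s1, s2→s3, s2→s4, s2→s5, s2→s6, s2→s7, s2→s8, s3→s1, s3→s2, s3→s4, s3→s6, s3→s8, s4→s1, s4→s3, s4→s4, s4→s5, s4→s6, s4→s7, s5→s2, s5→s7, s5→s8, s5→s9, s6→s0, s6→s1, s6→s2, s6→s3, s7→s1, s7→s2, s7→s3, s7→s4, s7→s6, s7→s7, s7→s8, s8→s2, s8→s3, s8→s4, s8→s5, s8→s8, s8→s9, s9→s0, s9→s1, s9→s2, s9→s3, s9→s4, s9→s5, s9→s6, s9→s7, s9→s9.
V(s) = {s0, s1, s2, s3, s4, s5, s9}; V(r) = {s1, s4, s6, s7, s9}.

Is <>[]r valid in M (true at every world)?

No

Recall that []ψ holds at a world iff ψ holds at every accessible world, and <>ψ holds iff ψ holds at some accessible world.
Let φ = <>[]r. Evaluate φ at each world:
  s0 (successors {s0, s2, s3, s4, s9}): φ is false.
  s1 (successors {s1, s2, s3, s6, s7}): φ is false.
  s2 (successors {s1, s3, s4, s5, s6, s7, s8}): φ is false.
  s3 (successors {s1, s2, s4, s6, s8}): φ is false.
  s4 (successors {s1, s3, s4, s5, s6, s7}): φ is false.
  s5 (successors {s2, s7, s8, s9}): φ is false.
  s6 (successors {s0, s1, s2, s3}): φ is false.
  s7 (successors {s1, s2, s3, s4, s6, s7, s8}): φ is false.
  s8 (successors {s2, s3, s4, s5, s8, s9}): φ is false.
  s9 (successors {s0, s1, s2, s3, s4, s5, s6, s7, s9}): φ is false.
Detail at s0 (counterexample):
  At s0: <>[]r requires []r at some successor in {s0, s2, s3, s4, s9}.
    At s0: []r is false.
    At s2: []r is false.
    At s3: []r is false.
    At s4: []r is false.
    At s9: []r is false.
  So <>[]r is false at s0.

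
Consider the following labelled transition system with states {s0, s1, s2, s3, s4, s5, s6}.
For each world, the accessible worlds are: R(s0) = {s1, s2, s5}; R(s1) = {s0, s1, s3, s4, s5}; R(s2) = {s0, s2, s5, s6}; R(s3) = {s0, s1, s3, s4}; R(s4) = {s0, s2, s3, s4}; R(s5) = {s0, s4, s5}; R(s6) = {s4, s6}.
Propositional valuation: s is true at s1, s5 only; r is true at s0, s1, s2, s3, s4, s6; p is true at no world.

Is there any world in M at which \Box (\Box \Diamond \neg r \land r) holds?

Recall that \Box ψ holds at a world iff ψ holds at every accessible world, and \Diamond ψ holds iff ψ holds at some accessible world.
Let φ = \Box (\Box \Diamond \neg r \land r). Evaluate φ at each world:
  s0 (successors {s1, s2, s5}): φ is false.
  s1 (successors {s0, s1, s3, s4, s5}): φ is false.
  s2 (successors {s0, s2, s5, s6}): φ is false.
  s3 (successors {s0, s1, s3, s4}): φ is false.
  s4 (successors {s0, s2, s3, s4}): φ is false.
  s5 (successors {s0, s4, s5}): φ is false.
  s6 (successors {s4, s6}): φ is false.
For instance, at s6:
  At s6: \Box (\Box \Diamond \neg r \land r) requires \Box \Diamond \neg r \land r at every successor {s4, s6}.
    \Box \Diamond \neg r \land r fails at s4, so \Box (\Box \Diamond \neg r \land r) is false at s6.
      At s4: \Box \Diamond \neg r is false, r is true, so \Box \Diamond \neg r \land r is false.

No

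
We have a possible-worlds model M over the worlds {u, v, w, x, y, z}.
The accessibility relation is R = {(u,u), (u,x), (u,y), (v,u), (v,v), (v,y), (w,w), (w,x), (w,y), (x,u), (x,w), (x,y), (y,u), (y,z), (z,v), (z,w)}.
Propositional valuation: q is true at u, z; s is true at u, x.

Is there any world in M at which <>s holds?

Recall that <>ψ holds at a world iff ψ holds at some accessible world.
Let φ = <>s. Evaluate φ at each world:
  u (successors {u, x, y}): φ is true.
  v (successors {u, v, y}): φ is true.
  w (successors {w, x, y}): φ is true.
  x (successors {u, w, y}): φ is true.
  y (successors {u, z}): φ is true.
  z (successors {v, w}): φ is false.
Detail at u (witness):
  At u: <>s requires s at some successor in {u, x, y}.
    s holds at u, so <>s is true at u.

Yes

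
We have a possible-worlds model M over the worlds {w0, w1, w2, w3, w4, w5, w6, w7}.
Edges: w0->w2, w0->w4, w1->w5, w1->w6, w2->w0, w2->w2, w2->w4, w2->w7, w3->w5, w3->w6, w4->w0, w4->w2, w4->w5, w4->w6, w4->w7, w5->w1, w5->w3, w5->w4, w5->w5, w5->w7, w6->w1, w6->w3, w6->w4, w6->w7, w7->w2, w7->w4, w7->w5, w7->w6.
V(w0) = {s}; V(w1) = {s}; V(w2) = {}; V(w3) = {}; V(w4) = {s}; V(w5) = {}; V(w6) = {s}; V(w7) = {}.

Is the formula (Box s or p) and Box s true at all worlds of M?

No

Let φ = (Box s or p) and Box s. Evaluate φ at each world:
  w0 (successors {w2, w4}): φ is false.
  w1 (successors {w5, w6}): φ is false.
  w2 (successors {w0, w2, w4, w7}): φ is false.
  w3 (successors {w5, w6}): φ is false.
  w4 (successors {w0, w2, w5, w6, w7}): φ is false.
  w5 (successors {w1, w3, w4, w5, w7}): φ is false.
  w6 (successors {w1, w3, w4, w7}): φ is false.
  w7 (successors {w2, w4, w5, w6}): φ is false.
Detail at w0 (counterexample):
  At w0: Box s or p is false, Box s is false, so (Box s or p) and Box s is false.
    At w0: Box s is false, p is false, so Box s or p is false.
      At w0: Box s requires s at every successor {w2, w4}.
        s fails at w2, so Box s is false at w0.
    At w0: Box s requires s at every successor {w2, w4}.
      s fails at w2, so Box s is false at w0.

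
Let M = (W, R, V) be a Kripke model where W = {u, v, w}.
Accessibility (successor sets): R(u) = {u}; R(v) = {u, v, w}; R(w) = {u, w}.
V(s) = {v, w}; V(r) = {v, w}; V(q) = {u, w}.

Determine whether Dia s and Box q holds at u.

At u: Dia s is false, Box q is true, so Dia s and Box q is false.
  At u: Dia s requires s at some successor in {u}.
    At u: s is false.
  So Dia s is false at u.
  At u: Box q requires q at every successor {u}.
    At u: q is true.
  So Box q is true at u.

No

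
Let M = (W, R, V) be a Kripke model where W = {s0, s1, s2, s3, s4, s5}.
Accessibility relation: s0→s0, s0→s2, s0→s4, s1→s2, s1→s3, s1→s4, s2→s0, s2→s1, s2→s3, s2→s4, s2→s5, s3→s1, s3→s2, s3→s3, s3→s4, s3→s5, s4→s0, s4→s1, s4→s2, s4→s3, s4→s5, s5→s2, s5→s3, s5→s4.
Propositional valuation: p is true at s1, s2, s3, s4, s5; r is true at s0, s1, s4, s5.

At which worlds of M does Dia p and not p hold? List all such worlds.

s0

Recall that Dia ψ holds at a world iff ψ holds at some accessible world.
Let φ = Dia p and not p. Evaluate φ at each world:
  s0 (successors {s0, s2, s4}): φ is true.
  s1 (successors {s2, s3, s4}): φ is false.
  s2 (successors {s0, s1, s3, s4, s5}): φ is false.
  s3 (successors {s1, s2, s3, s4, s5}): φ is false.
  s4 (successors {s0, s1, s2, s3, s5}): φ is false.
  s5 (successors {s2, s3, s4}): φ is false.
For instance, at s2:
  At s2: Dia p is true, not p is false, so Dia p and not p is false.
    At s2: Dia p requires p at some successor in {s0, s1, s3, s4, s5}.
      p holds at s1, so Dia p is true at s2.
Satisfying worlds: {s0}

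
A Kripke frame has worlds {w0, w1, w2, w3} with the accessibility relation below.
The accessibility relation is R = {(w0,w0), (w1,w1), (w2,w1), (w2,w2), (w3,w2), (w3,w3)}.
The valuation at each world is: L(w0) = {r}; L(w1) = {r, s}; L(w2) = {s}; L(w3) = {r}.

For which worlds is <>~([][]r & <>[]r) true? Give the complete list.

Recall that []ψ holds at a world iff ψ holds at every accessible world, and <>ψ holds iff ψ holds at some accessible world.
Let φ = <>~([][]r & <>[]r). Evaluate φ at each world:
  w0 (successors {w0}): φ is false.
  w1 (successors {w1}): φ is false.
  w2 (successors {w1, w2}): φ is true.
  w3 (successors {w2, w3}): φ is true.
For instance, at w0:
  At w0: <>~([][]r & <>[]r) requires ~([][]r & <>[]r) at some successor in {w0}.
    At w0: ~([][]r & <>[]r) is false.
  So <>~([][]r & <>[]r) is false at w0.
Satisfying worlds: {w2, w3}

w2, w3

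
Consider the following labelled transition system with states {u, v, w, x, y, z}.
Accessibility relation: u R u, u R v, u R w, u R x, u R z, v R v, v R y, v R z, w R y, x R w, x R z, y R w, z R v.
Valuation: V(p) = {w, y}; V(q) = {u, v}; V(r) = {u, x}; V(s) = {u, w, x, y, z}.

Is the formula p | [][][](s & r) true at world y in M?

At y: p is true, [][][](s & r) is false, so p | [][][](s & r) is true.
  At y: [][][](s & r) requires [][](s & r) at every successor {w}.
    [][](s & r) fails at w, so [][][](s & r) is false at y.
      At w: [][](s & r) requires [](s & r) at every successor {y}.
        [](s & r) fails at y, so [][](s & r) is false at w.

Yes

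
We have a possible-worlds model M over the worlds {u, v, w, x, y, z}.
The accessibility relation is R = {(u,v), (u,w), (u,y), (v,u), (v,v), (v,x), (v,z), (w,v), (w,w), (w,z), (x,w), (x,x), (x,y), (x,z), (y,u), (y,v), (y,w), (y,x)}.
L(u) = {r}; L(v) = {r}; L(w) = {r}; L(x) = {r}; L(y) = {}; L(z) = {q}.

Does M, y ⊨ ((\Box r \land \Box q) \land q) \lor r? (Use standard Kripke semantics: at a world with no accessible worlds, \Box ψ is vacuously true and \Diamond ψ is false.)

At y: (\Box r \land \Box q) \land q is false, r is false, so ((\Box r \land \Box q) \land q) \lor r is false.
  At y: \Box r \land \Box q is false, q is false, so (\Box r \land \Box q) \land q is false.
    At y: \Box r is true, \Box q is false, so \Box r \land \Box q is false.
      At y: \Box r requires r at every successor {u, v, w, x}.
        At u: r is true.
        At v: r is true.
        At w: r is true.
        At x: r is true.
      So \Box r is true at y.
      At y: \Box q requires q at every successor {u, v, w, x}.
        q fails at u, so \Box q is false at y.

No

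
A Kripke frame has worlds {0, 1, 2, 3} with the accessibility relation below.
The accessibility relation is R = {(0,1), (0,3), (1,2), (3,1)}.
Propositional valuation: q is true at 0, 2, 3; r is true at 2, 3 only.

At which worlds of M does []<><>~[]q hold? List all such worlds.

Let φ = []<><>~[]q. Evaluate φ at each world:
  0 (successors {1, 3}): φ is false.
  1 (successors {2}): φ is false.
  2 (successors ∅): φ is true.
  3 (successors {1}): φ is false.
For instance, at 0:
  At 0: []<><>~[]q requires <><>~[]q at every successor {1, 3}.
    <><>~[]q fails at 1, so []<><>~[]q is false at 0.
      At 1: <><>~[]q requires <>~[]q at some successor in {2}.
        At 2: <>~[]q is false.
      So <><>~[]q is false at 1.
Satisfying worlds: {2}

2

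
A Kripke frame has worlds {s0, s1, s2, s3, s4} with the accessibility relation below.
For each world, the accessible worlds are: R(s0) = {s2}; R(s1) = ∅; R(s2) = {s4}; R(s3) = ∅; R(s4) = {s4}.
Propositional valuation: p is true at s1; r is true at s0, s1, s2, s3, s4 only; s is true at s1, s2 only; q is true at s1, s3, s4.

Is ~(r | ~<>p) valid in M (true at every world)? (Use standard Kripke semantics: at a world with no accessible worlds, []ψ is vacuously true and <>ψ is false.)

No

Recall that <>ψ holds at a world iff ψ holds at some accessible world.
Let φ = ~(r | ~<>p). Evaluate φ at each world:
  s0 (successors {s2}): φ is false.
  s1 (successors ∅): φ is false.
  s2 (successors {s4}): φ is false.
  s3 (successors ∅): φ is false.
  s4 (successors {s4}): φ is false.
Detail at s0 (counterexample):
  At s0: r | ~<>p is true, so ~(r | ~<>p) is false.
    At s0: r is true, ~<>p is true, so r | ~<>p is true.
      At s0: <>p is false, so ~<>p is true.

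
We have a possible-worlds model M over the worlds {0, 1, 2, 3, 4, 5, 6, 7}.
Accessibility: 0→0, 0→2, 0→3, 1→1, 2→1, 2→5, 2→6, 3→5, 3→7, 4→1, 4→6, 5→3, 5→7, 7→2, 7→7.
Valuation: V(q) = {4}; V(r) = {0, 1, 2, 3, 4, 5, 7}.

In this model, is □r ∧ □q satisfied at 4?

No

At 4: □r is false, □q is false, so □r ∧ □q is false.
  At 4: □r requires r at every successor {1, 6}.
    r fails at 6, so □r is false at 4.
  At 4: □q requires q at every successor {1, 6}.
    q fails at 1, so □q is false at 4.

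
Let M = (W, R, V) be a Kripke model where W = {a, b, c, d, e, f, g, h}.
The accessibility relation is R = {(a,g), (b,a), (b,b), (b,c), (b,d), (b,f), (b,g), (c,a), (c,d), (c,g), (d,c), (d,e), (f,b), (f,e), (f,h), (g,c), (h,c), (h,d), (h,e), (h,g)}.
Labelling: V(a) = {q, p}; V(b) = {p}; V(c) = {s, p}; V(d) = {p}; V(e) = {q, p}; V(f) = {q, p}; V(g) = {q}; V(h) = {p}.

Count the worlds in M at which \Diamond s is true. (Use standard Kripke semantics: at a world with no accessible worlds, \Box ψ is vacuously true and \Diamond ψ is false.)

Let φ = \Diamond s. Evaluate φ at each world:
  a (successors {g}): φ is false.
  b (successors {a, b, c, d, f, g}): φ is true.
  c (successors {a, d, g}): φ is false.
  d (successors {c, e}): φ is true.
  e (successors ∅): φ is false.
  f (successors {b, e, h}): φ is false.
  g (successors {c}): φ is true.
  h (successors {c, d, e, g}): φ is true.
For instance, at a:
  At a: \Diamond s requires s at some successor in {g}.
    At g: s is false.
  So \Diamond s is false at a.
Satisfying worlds: {b, d, g, h}

4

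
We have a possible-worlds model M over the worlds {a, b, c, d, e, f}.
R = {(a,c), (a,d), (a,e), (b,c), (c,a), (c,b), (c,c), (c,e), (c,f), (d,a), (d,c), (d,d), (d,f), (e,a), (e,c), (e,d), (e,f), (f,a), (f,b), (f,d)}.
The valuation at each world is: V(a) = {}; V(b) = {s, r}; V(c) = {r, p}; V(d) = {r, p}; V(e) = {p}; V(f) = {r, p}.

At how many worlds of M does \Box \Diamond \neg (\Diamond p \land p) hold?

2

Let φ = \Box \Diamond \neg (\Diamond p \land p). Evaluate φ at each world:
  a (successors {c, d, e}): φ is true.
  b (successors {c}): φ is true.
  c (successors {a, b, c, e, f}): φ is false.
  d (successors {a, c, d, f}): φ is false.
  e (successors {a, c, d, f}): φ is false.
  f (successors {a, b, d}): φ is false.
For instance, at a:
  At a: \Box \Diamond \neg (\Diamond p \land p) requires \Diamond \neg (\Diamond p \land p) at every successor {c, d, e}.
      At c: \Diamond \neg (\Diamond p \land p) requires \neg (\Diamond p \land p) at some successor in {a, b, c, e, f}.
        \neg (\Diamond p \land p) holds at a, so \Diamond \neg (\Diamond p \land p) is true at c.
      At d: \Diamond \neg (\Diamond p \land p) requires \neg (\Diamond p \land p) at some successor in {a, c, d, f}.
        \neg (\Diamond p \land p) holds at a, so \Diamond \neg (\Diamond p \land p) is true at d.
      At e: \Diamond \neg (\Diamond p \land p) requires \neg (\Diamond p \land p) at some successor in {a, c, d, f}.
        \neg (\Diamond p \land p) holds at a, so \Diamond \neg (\Diamond p \land p) is true at e.
  So \Box \Diamond \neg (\Diamond p \land p) is true at a.
Satisfying worlds: {a, b}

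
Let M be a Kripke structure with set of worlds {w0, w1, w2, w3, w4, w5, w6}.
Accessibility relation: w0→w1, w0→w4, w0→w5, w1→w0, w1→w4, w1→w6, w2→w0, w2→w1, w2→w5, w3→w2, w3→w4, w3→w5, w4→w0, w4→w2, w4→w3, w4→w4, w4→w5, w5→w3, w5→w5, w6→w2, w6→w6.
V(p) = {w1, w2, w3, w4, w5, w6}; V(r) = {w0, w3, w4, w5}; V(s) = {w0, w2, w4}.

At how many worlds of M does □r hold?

Let φ = □r. Evaluate φ at each world:
  w0 (successors {w1, w4, w5}): φ is false.
  w1 (successors {w0, w4, w6}): φ is false.
  w2 (successors {w0, w1, w5}): φ is false.
  w3 (successors {w2, w4, w5}): φ is false.
  w4 (successors {w0, w2, w3, w4, w5}): φ is false.
  w5 (successors {w3, w5}): φ is true.
  w6 (successors {w2, w6}): φ is false.
For instance, at w0:
  At w0: □r requires r at every successor {w1, w4, w5}.
    r fails at w1, so □r is false at w0.
Satisfying worlds: {w5}

1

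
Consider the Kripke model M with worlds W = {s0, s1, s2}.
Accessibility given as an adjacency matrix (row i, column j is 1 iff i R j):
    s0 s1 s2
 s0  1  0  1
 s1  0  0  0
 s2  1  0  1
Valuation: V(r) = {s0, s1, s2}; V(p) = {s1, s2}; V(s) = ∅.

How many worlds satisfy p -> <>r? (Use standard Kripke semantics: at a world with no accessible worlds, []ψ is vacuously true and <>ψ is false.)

2

Let φ = p -> <>r. Evaluate φ at each world:
  s0 (successors {s0, s2}): φ is true.
  s1 (successors ∅): φ is false.
  s2 (successors {s0, s2}): φ is true.
For instance, at s2:
  At s2: p is true, <>r is true, so p -> <>r is true.
    At s2: <>r requires r at some successor in {s0, s2}.
      r holds at s0, so <>r is true at s2.
Satisfying worlds: {s0, s2}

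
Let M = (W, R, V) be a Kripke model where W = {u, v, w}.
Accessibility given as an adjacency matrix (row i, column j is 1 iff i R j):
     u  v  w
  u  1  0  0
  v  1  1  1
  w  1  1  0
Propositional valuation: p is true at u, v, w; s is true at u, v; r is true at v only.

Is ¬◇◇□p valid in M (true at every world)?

Recall that □ψ holds at a world iff ψ holds at every accessible world, and ◇ψ holds iff ψ holds at some accessible world.
Let φ = ¬◇◇□p. Evaluate φ at each world:
  u (successors {u}): φ is false.
  v (successors {u, v, w}): φ is false.
  w (successors {u, v}): φ is false.
Detail at u (counterexample):
  At u: ◇◇□p is true, so ¬◇◇□p is false.
    At u: ◇◇□p requires ◇□p at some successor in {u}.
      ◇□p holds at u, so ◇◇□p is true at u.

No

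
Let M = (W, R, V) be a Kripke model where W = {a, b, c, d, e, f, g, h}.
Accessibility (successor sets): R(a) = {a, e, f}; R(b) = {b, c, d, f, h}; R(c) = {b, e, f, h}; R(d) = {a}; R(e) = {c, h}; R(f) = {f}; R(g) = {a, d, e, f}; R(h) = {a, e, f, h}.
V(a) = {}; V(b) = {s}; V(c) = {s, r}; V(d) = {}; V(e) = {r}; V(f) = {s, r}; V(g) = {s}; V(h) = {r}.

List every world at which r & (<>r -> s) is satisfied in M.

Let φ = r & (<>r -> s). Evaluate φ at each world:
  a (successors {a, e, f}): φ is false.
  b (successors {b, c, d, f, h}): φ is false.
  c (successors {b, e, f, h}): φ is true.
  d (successors {a}): φ is false.
  e (successors {c, h}): φ is false.
  f (successors {f}): φ is true.
  g (successors {a, d, e, f}): φ is false.
  h (successors {a, e, f, h}): φ is false.
For instance, at d:
  At d: r is false, <>r -> s is true, so r & (<>r -> s) is false.
    At d: <>r is false, s is false, so <>r -> s is true.
      At d: <>r requires r at some successor in {a}.
        At a: r is false.
      So <>r is false at d.
Satisfying worlds: {c, f}

c, f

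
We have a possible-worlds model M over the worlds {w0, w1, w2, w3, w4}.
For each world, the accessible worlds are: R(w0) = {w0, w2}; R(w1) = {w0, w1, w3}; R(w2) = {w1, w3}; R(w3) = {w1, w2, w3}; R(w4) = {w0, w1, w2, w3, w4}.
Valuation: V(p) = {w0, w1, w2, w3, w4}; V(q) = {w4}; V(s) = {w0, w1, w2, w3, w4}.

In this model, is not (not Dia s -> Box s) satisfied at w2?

No

At w2: not Dia s -> Box s is true, so not (not Dia s -> Box s) is false.
  At w2: not Dia s is false, Box s is true, so not Dia s -> Box s is true.
    At w2: Dia s is true, so not Dia s is false.
      At w2: Dia s requires s at some successor in {w1, w3}.
        s holds at w1, so Dia s is true at w2.
    At w2: Box s requires s at every successor {w1, w3}.
      At w1: s is true.
      At w3: s is true.
    So Box s is true at w2.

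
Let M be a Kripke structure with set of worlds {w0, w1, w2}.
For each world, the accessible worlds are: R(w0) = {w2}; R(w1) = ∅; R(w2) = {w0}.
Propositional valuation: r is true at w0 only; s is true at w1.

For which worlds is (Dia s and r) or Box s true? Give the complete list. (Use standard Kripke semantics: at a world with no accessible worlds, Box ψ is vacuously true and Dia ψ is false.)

w1

Let φ = (Dia s and r) or Box s. Evaluate φ at each world:
  w0 (successors {w2}): φ is false.
  w1 (successors ∅): φ is true.
  w2 (successors {w0}): φ is false.
For instance, at w2:
  At w2: Dia s and r is false, Box s is false, so (Dia s and r) or Box s is false.
    At w2: Dia s is false, r is false, so Dia s and r is false.
      At w2: Dia s requires s at some successor in {w0}.
        At w0: s is false.
      So Dia s is false at w2.
    At w2: Box s requires s at every successor {w0}.
      s fails at w0, so Box s is false at w2.
Satisfying worlds: {w1}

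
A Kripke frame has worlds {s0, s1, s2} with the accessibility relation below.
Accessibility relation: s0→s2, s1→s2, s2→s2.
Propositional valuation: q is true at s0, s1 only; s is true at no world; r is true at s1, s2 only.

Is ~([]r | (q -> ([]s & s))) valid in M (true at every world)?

No

Let φ = ~([]r | (q -> ([]s & s))). Evaluate φ at each world:
  s0 (successors {s2}): φ is false.
  s1 (successors {s2}): φ is false.
  s2 (successors {s2}): φ is false.
Detail at s0 (counterexample):
  At s0: []r | (q -> ([]s & s)) is true, so ~([]r | (q -> ([]s & s))) is false.
    At s0: []r is true, q -> ([]s & s) is false, so []r | (q -> ([]s & s)) is true.
      At s0: []r requires r at every successor {s2}.
        At s2: r is true.
      So []r is true at s0.
      At s0: q is true, []s & s is false, so q -> ([]s & s) is false.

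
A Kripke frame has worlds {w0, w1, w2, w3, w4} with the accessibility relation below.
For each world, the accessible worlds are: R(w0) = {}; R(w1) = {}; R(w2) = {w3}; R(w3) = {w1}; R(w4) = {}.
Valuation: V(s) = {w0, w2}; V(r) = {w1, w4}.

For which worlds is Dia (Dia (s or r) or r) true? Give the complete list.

Let φ = Dia (Dia (s or r) or r). Evaluate φ at each world:
  w0 (successors ∅): φ is false.
  w1 (successors ∅): φ is false.
  w2 (successors {w3}): φ is true.
  w3 (successors {w1}): φ is true.
  w4 (successors ∅): φ is false.
For instance, at w2:
  At w2: Dia (Dia (s or r) or r) requires Dia (s or r) or r at some successor in {w3}.
    Dia (s or r) or r holds at w3, so Dia (Dia (s or r) or r) is true at w2.
      At w3: Dia (s or r) is true, r is false, so Dia (s or r) or r is true.
Satisfying worlds: {w2, w3}

w2, w3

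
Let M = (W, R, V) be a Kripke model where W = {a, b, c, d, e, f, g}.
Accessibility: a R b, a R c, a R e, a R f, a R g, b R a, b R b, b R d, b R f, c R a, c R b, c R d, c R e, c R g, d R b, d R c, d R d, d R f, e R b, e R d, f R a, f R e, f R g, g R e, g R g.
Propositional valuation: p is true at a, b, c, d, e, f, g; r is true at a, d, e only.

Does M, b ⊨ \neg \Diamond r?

No

At b: \Diamond r is true, so \neg \Diamond r is false.
  At b: \Diamond r requires r at some successor in {a, b, d, f}.
    r holds at a, so \Diamond r is true at b.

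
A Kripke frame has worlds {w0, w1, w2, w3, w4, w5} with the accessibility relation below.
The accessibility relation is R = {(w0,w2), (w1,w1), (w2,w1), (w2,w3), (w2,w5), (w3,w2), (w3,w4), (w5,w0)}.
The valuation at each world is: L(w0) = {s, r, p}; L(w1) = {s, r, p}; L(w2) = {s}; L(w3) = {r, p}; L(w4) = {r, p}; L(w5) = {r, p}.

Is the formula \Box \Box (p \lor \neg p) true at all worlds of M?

Let φ = \Box \Box (p \lor \neg p). Evaluate φ at each world:
  w0 (successors {w2}): φ is true.
  w1 (successors {w1}): φ is true.
  w2 (successors {w1, w3, w5}): φ is true.
  w3 (successors {w2, w4}): φ is true.
  w4 (successors ∅): φ is true.
  w5 (successors {w0}): φ is true.
For instance, at w5:
  At w5: \Box \Box (p \lor \neg p) requires \Box (p \lor \neg p) at every successor {w0}.
      At w0: \Box (p \lor \neg p) requires p \lor \neg p at every successor {w2}.
        At w2: p \lor \neg p is true.
      So \Box (p \lor \neg p) is true at w0.
  So \Box \Box (p \lor \neg p) is true at w5.

Yes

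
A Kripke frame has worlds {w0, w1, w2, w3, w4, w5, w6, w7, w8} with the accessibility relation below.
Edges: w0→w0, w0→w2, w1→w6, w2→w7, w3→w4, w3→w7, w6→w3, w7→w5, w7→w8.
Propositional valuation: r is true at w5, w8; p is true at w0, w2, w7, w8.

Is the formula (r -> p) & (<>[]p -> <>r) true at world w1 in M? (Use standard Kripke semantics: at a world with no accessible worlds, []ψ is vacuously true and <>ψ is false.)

Yes

At w1: r -> p is true, <>[]p -> <>r is true, so (r -> p) & (<>[]p -> <>r) is true.
  At w1: <>[]p is false, <>r is false, so <>[]p -> <>r is true.
    At w1: <>[]p requires []p at some successor in {w6}.
      At w6: []p is false.
    So <>[]p is false at w1.
    At w1: <>r requires r at some successor in {w6}.
      At w6: r is false.
    So <>r is false at w1.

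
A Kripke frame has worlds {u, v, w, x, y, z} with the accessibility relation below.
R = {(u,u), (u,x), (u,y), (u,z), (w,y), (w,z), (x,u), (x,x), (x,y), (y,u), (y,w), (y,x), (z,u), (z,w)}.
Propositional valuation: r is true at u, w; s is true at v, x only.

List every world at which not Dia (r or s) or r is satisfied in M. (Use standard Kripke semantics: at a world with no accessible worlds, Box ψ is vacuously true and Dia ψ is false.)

u, v, w

Let φ = not Dia (r or s) or r. Evaluate φ at each world:
  u (successors {u, x, y, z}): φ is true.
  v (successors ∅): φ is true.
  w (successors {y, z}): φ is true.
  x (successors {u, x, y}): φ is false.
  y (successors {u, w, x}): φ is false.
  z (successors {u, w}): φ is false.
For instance, at z:
  At z: not Dia (r or s) is false, r is false, so not Dia (r or s) or r is false.
    At z: Dia (r or s) is true, so not Dia (r or s) is false.
      At z: Dia (r or s) requires r or s at some successor in {u, w}.
        r or s holds at u, so Dia (r or s) is true at z.
Satisfying worlds: {u, v, w}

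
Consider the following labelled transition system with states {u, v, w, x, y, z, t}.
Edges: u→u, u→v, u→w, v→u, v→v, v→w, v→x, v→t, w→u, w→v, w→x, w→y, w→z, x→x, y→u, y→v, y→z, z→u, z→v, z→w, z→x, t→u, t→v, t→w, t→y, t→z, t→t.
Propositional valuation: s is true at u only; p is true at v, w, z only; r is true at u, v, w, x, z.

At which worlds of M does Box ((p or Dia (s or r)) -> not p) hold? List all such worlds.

x

Let φ = Box ((p or Dia (s or r)) -> not p). Evaluate φ at each world:
  u (successors {u, v, w}): φ is false.
  v (successors {u, v, w, x, t}): φ is false.
  w (successors {u, v, x, y, z}): φ is false.
  x (successors {x}): φ is true.
  y (successors {u, v, z}): φ is false.
  z (successors {u, v, w, x}): φ is false.
  t (successors {u, v, w, y, z, t}): φ is false.
For instance, at x:
  At x: Box ((p or Dia (s or r)) -> not p) requires (p or Dia (s or r)) -> not p at every successor {x}.
      At x: p or Dia (s or r) is true, not p is true, so (p or Dia (s or r)) -> not p is true.
  So Box ((p or Dia (s or r)) -> not p) is true at x.
Satisfying worlds: {x}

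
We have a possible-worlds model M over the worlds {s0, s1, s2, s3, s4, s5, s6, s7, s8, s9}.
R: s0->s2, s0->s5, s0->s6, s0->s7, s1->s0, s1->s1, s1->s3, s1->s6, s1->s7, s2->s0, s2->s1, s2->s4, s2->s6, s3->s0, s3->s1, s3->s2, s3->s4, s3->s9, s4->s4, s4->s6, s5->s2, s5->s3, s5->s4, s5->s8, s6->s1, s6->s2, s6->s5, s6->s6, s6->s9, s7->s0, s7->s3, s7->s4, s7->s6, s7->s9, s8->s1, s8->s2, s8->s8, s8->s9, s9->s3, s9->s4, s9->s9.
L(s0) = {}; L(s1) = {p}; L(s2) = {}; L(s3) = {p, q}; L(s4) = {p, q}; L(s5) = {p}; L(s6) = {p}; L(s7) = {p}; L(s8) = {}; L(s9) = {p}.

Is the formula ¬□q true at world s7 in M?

Recall that □ψ holds at a world iff ψ holds at every accessible world, and ◇ψ holds iff ψ holds at some accessible world.
At s7: □q is false, so ¬□q is true.
  At s7: □q requires q at every successor {s0, s3, s4, s6, s9}.
    q fails at s0, so □q is false at s7.

Yes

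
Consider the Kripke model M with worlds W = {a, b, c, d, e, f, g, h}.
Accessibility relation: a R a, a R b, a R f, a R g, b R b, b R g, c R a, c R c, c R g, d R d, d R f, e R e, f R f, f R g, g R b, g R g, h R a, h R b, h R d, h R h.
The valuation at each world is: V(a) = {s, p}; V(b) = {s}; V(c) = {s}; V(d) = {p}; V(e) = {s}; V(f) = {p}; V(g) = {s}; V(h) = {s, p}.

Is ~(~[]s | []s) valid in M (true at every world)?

Recall that []ψ holds at a world iff ψ holds at every accessible world, and <>ψ holds iff ψ holds at some accessible world.
Let φ = ~(~[]s | []s). Evaluate φ at each world:
  a (successors {a, b, f, g}): φ is false.
  b (successors {b, g}): φ is false.
  c (successors {a, c, g}): φ is false.
  d (successors {d, f}): φ is false.
  e (successors {e}): φ is false.
  f (successors {f, g}): φ is false.
  g (successors {b, g}): φ is false.
  h (successors {a, b, d, h}): φ is false.
Detail at a (counterexample):
  At a: ~[]s | []s is true, so ~(~[]s | []s) is false.
    At a: ~[]s is true, []s is false, so ~[]s | []s is true.
      At a: []s is false, so ~[]s is true.
      At a: []s requires s at every successor {a, b, f, g}.
        s fails at f, so []s is false at a.

No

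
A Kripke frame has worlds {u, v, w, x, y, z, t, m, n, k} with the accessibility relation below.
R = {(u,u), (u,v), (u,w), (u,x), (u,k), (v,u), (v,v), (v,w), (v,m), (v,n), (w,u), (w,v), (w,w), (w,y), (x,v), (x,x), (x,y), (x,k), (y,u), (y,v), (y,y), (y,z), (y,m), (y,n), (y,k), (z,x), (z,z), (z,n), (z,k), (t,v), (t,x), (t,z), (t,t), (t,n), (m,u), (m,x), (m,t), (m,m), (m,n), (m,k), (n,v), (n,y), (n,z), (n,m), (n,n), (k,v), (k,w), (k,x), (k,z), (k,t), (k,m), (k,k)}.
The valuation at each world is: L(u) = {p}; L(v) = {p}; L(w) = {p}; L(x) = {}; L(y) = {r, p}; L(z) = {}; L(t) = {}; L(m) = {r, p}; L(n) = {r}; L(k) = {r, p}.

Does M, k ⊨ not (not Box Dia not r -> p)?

No

At k: not Box Dia not r -> p is true, so not (not Box Dia not r -> p) is false.
  At k: not Box Dia not r is false, p is true, so not Box Dia not r -> p is true.
    At k: Box Dia not r is true, so not Box Dia not r is false.
      At k: Box Dia not r requires Dia not r at every successor {v, w, x, z, t, m, k}.
        At v: Dia not r is true.
        At w: Dia not r is true.
        At x: Dia not r is true.
        At z: Dia not r is true.
        At t: Dia not r is true.
        At m: Dia not r is true.
        At k: Dia not r is true.
      So Box Dia not r is true at k.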